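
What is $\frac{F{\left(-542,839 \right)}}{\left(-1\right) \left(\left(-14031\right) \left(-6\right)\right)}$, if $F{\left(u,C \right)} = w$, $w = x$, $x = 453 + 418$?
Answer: $- \frac{871}{84186} \approx -0.010346$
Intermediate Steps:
$x = 871$
$w = 871$
$F{\left(u,C \right)} = 871$
$\frac{F{\left(-542,839 \right)}}{\left(-1\right) \left(\left(-14031\right) \left(-6\right)\right)} = \frac{871}{\left(-1\right) \left(\left(-14031\right) \left(-6\right)\right)} = \frac{871}{\left(-1\right) 84186} = \frac{871}{-84186} = 871 \left(- \frac{1}{84186}\right) = - \frac{871}{84186}$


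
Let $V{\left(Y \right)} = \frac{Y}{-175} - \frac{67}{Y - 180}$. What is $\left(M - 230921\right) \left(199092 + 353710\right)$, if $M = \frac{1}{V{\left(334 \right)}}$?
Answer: $- \frac{164545782378638}{1289} \approx -1.2765 \cdot 10^{11}$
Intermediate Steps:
$V{\left(Y \right)} = - \frac{67}{-180 + Y} - \frac{Y}{175}$ ($V{\left(Y \right)} = Y \left(- \frac{1}{175}\right) - \frac{67}{-180 + Y} = - \frac{Y}{175} - \frac{67}{-180 + Y} = - \frac{67}{-180 + Y} - \frac{Y}{175}$)
$M = - \frac{550}{1289}$ ($M = \frac{1}{\frac{1}{175} \frac{1}{-180 + 334} \left(-11725 - 334^{2} + 180 \cdot 334\right)} = \frac{1}{\frac{1}{175} \cdot \frac{1}{154} \left(-11725 - 111556 + 60120\right)} = \frac{1}{\frac{1}{175} \cdot \frac{1}{154} \left(-63161\right)} = \frac{1}{- \frac{1289}{550}} = - \frac{550}{1289} \approx -0.42669$)
$\left(M - 230921\right) \left(199092 + 353710\right) = \left(- \frac{550}{1289} - 230921\right) \left(199092 + 353710\right) = \left(- \frac{550}{1289} - 230921\right) 552802 = \left(- \frac{297657719}{1289}\right) 552802 = - \frac{164545782378638}{1289}$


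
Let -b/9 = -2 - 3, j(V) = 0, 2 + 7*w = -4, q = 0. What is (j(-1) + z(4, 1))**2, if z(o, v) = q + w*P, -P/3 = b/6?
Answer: 18225/49 ≈ 371.94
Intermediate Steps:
w = -6/7 (w = -2/7 + (1/7)*(-4) = -2/7 - 4/7 = -6/7 ≈ -0.85714)
b = 45 (b = -9*(-2 - 3) = -9*(-5) = 45)
P = -45/2 (P = -135/6 = -3*15/2 = -45/2 ≈ -22.500)
z(o, v) = 135/7 (z(o, v) = 0 - 6/7*(-45/2) = 0 + 135/7 = 135/7)
(j(-1) + z(4, 1))**2 = (0 + 135/7)**2 = (135/7)**2 = 18225/49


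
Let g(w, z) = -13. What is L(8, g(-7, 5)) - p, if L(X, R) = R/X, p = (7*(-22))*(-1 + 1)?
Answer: -13/8 ≈ -1.6250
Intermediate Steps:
p = 0 (p = -154*0 = 0)
L(8, g(-7, 5)) - p = -13/8 - 1*0 = -13*⅛ + 0 = -13/8 + 0 = -13/8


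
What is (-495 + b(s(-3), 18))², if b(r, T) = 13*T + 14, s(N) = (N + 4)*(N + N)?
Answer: 61009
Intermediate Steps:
s(N) = 2*N*(4 + N) (s(N) = (4 + N)*(2*N) = 2*N*(4 + N))
b(r, T) = 14 + 13*T
(-495 + b(s(-3), 18))² = (-495 + (14 + 13*18))² = (-495 + (14 + 234))² = (-495 + 248)² = (-247)² = 61009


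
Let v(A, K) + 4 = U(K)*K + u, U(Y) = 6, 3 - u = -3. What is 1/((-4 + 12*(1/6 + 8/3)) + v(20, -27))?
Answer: -1/130 ≈ -0.0076923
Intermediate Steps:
u = 6 (u = 3 - 1*(-3) = 3 + 3 = 6)
v(A, K) = 2 + 6*K (v(A, K) = -4 + (6*K + 6) = -4 + (6 + 6*K) = 2 + 6*K)
1/((-4 + 12*(1/6 + 8/3)) + v(20, -27)) = 1/((-4 + 12*(1/6 + 8/3)) + (2 + 6*(-27))) = 1/((-4 + 12*(1*(1/6) + 8*(1/3))) + (2 - 162)) = 1/((-4 + 12*(1/6 + 8/3)) - 160) = 1/((-4 + 12*(17/6)) - 160) = 1/((-4 + 34) - 160) = 1/(30 - 160) = 1/(-130) = -1/130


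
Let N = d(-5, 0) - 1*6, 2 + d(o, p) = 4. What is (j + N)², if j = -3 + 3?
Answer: 16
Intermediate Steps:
d(o, p) = 2 (d(o, p) = -2 + 4 = 2)
N = -4 (N = 2 - 1*6 = 2 - 6 = -4)
j = 0
(j + N)² = (0 - 4)² = (-4)² = 16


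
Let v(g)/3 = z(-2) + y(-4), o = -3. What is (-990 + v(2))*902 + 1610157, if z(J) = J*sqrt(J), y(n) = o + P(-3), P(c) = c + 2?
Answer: 706353 - 5412*I*sqrt(2) ≈ 7.0635e+5 - 7653.7*I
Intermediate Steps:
P(c) = 2 + c
y(n) = -4 (y(n) = -3 + (2 - 3) = -3 - 1 = -4)
z(J) = J**(3/2)
v(g) = -12 - 6*I*sqrt(2) (v(g) = 3*((-2)**(3/2) - 4) = 3*(-2*I*sqrt(2) - 4) = 3*(-4 - 2*I*sqrt(2)) = -12 - 6*I*sqrt(2))
(-990 + v(2))*902 + 1610157 = (-990 + (-12 - 6*I*sqrt(2)))*902 + 1610157 = (-1002 - 6*I*sqrt(2))*902 + 1610157 = (-903804 - 5412*I*sqrt(2)) + 1610157 = 706353 - 5412*I*sqrt(2)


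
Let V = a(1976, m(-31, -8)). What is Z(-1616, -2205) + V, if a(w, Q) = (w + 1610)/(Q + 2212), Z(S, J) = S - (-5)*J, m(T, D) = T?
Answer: -27566435/2181 ≈ -12639.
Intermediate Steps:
Z(S, J) = S + 5*J
a(w, Q) = (1610 + w)/(2212 + Q)
V = 3586/2181 (V = (1610 + 1976)/(2212 - 31) = 3586/2181 ≈ 1.6442)
Z(-1616, -2205) + V = (-1616 + 5*(-2205)) + 3586/2181 = (-1616 - 11025) + 3586/2181 = -12641 + 3586/2181 = -27566435/2181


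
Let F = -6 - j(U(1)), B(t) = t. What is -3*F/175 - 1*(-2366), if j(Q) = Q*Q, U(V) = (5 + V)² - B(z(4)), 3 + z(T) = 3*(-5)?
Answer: 422816/175 ≈ 2416.1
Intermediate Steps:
z(T) = -18 (z(T) = -3 + 3*(-5) = -3 - 15 = -18)
U(V) = 18 + (5 + V)² (U(V) = (5 + V)² - 1*(-18) = (5 + V)² + 18 = 18 + (5 + V)²)
j(Q) = Q²
F = -2922 (F = -6 - (18 + (5 + 1)²)² = -6 - (18 + 6²)² = -6 - (18 + 36)² = -6 - 1*54² = -6 - 1*2916 = -6 - 2916 = -2922)
-3*F/175 - 1*(-2366) = -3*(-2922)/175 - 1*(-2366) = 8766*(1/175) + 2366 = 8766/175 + 2366 = 422816/175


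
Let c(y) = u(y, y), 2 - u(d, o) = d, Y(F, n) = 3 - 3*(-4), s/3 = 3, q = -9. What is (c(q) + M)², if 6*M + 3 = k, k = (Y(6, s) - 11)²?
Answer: 6241/36 ≈ 173.36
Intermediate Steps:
s = 9 (s = 3*3 = 9)
Y(F, n) = 15 (Y(F, n) = 3 + 12 = 15)
u(d, o) = 2 - d
c(y) = 2 - y
k = 16 (k = (15 - 11)² = 4² = 16)
M = 13/6 (M = -½ + (⅙)*16 = -½ + 8/3 = 13/6 ≈ 2.1667)
(c(q) + M)² = ((2 - 1*(-9)) + 13/6)² = ((2 + 9) + 13/6)² = (11 + 13/6)² = (79/6)² = 6241/36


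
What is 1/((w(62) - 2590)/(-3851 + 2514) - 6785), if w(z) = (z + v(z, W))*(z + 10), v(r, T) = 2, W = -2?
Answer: -1337/9073563 ≈ -0.00014735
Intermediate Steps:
w(z) = (2 + z)*(10 + z) (w(z) = (z + 2)*(z + 10) = (2 + z)*(10 + z))
1/((w(62) - 2590)/(-3851 + 2514) - 6785) = 1/(((20 + 62² + 12*62) - 2590)/(-3851 + 2514) - 6785) = 1/(((20 + 3844 + 744) - 2590)/(-1337) - 6785) = 1/((4608 - 2590)*(-1/1337) - 6785) = 1/(2018*(-1/1337) - 6785) = 1/(-2018/1337 - 6785) = 1/(-9073563/1337) = -1337/9073563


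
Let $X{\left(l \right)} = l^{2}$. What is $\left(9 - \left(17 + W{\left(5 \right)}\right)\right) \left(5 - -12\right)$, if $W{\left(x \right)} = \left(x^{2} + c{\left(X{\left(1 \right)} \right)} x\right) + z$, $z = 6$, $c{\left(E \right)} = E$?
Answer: $-748$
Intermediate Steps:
$W{\left(x \right)} = 6 + x + x^{2}$ ($W{\left(x \right)} = \left(x^{2} + 1^{2} x\right) + 6 = \left(x^{2} + 1 x\right) + 6 = \left(x^{2} + x\right) + 6 = \left(x + x^{2}\right) + 6 = 6 + x + x^{2}$)
$\left(9 - \left(17 + W{\left(5 \right)}\right)\right) \left(5 - -12\right) = \left(9 - 53\right) \left(5 - -12\right) = \left(9 - 53\right) \left(5 + 12\right) = \left(9 - 53\right) 17 = \left(-44\right) 17 = -748$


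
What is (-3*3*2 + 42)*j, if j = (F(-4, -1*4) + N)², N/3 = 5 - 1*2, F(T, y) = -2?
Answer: 1176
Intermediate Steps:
N = 9 (N = 3*(5 - 1*2) = 3*(5 - 2) = 3*3 = 9)
j = 49 (j = (-2 + 9)² = 7² = 49)
(-3*3*2 + 42)*j = (-3*3*2 + 42)*49 = (-9*2 + 42)*49 = (-18 + 42)*49 = 24*49 = 1176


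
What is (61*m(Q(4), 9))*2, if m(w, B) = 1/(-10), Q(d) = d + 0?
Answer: -61/5 ≈ -12.200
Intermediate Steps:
Q(d) = d
m(w, B) = -1/10 (m(w, B) = 1*(-1/10) = -1/10)
(61*m(Q(4), 9))*2 = (61*(-1/10))*2 = -61/10*2 = -61/5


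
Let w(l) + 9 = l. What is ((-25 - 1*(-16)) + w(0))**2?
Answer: 324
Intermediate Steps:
w(l) = -9 + l
((-25 - 1*(-16)) + w(0))**2 = ((-25 - 1*(-16)) + (-9 + 0))**2 = ((-25 + 16) - 9)**2 = (-9 - 9)**2 = (-18)**2 = 324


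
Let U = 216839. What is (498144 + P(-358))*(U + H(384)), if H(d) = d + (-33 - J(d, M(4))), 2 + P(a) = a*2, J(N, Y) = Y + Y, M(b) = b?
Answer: 108031973532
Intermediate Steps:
J(N, Y) = 2*Y
P(a) = -2 + 2*a (P(a) = -2 + a*2 = -2 + 2*a)
H(d) = -41 + d (H(d) = d + (-33 - 2*4) = d + (-33 - 1*8) = d + (-33 - 8) = d - 41 = -41 + d)
(498144 + P(-358))*(U + H(384)) = (498144 + (-2 + 2*(-358)))*(216839 + (-41 + 384)) = (498144 + (-2 - 716))*(216839 + 343) = (498144 - 718)*217182 = 497426*217182 = 108031973532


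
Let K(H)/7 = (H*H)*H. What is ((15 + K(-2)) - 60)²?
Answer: 10201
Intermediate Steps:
K(H) = 7*H³ (K(H) = 7*((H*H)*H) = 7*(H²*H) = 7*H³)
((15 + K(-2)) - 60)² = ((15 + 7*(-2)³) - 60)² = ((15 + 7*(-8)) - 60)² = ((15 - 56) - 60)² = (-41 - 60)² = (-101)² = 10201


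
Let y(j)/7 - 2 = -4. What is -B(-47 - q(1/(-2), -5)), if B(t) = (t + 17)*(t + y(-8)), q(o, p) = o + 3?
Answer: -8255/4 ≈ -2063.8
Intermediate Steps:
q(o, p) = 3 + o
y(j) = -14 (y(j) = 14 + 7*(-4) = 14 - 28 = -14)
B(t) = (-14 + t)*(17 + t) (B(t) = (t + 17)*(t - 14) = (17 + t)*(-14 + t) = (-14 + t)*(17 + t))
-B(-47 - q(1/(-2), -5)) = -(-238 + (-47 - (3 + 1/(-2)))**2 + 3*(-47 - (3 + 1/(-2)))) = -(-238 + (-47 - (3 + 1*(-1/2)))**2 + 3*(-47 - (3 + 1*(-1/2)))) = -(-238 + (-47 - (3 - 1/2))**2 + 3*(-47 - (3 - 1/2))) = -(-238 + (-47 - 1*5/2)**2 + 3*(-47 - 1*5/2)) = -(-238 + (-47 - 5/2)**2 + 3*(-47 - 5/2)) = -(-238 + (-99/2)**2 + 3*(-99/2)) = -(-238 + 9801/4 - 297/2) = -1*8255/4 = -8255/4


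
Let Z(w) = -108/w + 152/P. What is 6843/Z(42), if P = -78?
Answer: -1868139/1234 ≈ -1513.9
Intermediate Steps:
Z(w) = -76/39 - 108/w (Z(w) = -108/w + 152/(-78) = -108/w + 152*(-1/78) = -108/w - 76/39 = -76/39 - 108/w)
6843/Z(42) = 6843/(-76/39 - 108/42) = 6843/(-76/39 - 108*1/42) = 6843/(-76/39 - 18/7) = 6843/(-1234/273) = 6843*(-273/1234) = -1868139/1234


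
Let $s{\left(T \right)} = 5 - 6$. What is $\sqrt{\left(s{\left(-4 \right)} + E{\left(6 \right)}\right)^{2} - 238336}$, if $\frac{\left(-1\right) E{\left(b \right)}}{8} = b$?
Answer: $21 i \sqrt{535} \approx 485.73 i$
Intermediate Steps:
$s{\left(T \right)} = -1$
$E{\left(b \right)} = - 8 b$
$\sqrt{\left(s{\left(-4 \right)} + E{\left(6 \right)}\right)^{2} - 238336} = \sqrt{\left(-1 - 48\right)^{2} - 238336} = \sqrt{\left(-49\right)^{2} - 238336} = \sqrt{2401 - 238336} = \sqrt{-235935} = 21 i \sqrt{535}$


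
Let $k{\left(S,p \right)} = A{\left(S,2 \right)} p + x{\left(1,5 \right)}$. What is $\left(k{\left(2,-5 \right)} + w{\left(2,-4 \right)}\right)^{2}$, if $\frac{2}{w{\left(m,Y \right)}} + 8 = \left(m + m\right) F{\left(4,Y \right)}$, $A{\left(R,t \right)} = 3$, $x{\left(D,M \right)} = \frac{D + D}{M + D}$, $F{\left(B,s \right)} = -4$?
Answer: $\frac{3481}{16} \approx 217.56$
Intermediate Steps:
$x{\left(D,M \right)} = \frac{2 D}{D + M}$
$k{\left(S,p \right)} = \frac{1}{3} + 3 p$ ($k{\left(S,p \right)} = 3 p + 2 \cdot 1 \frac{1}{1 + 5} = 3 p + 2 \cdot 1 \cdot \frac{1}{6} = 3 p + \frac{1}{3} = \frac{1}{3} + 3 p$)
$w{\left(m,Y \right)} = \frac{2}{-8 - 8 m}$ ($w{\left(m,Y \right)} = \frac{2}{-8 + \left(m + m\right) \left(-4\right)} = \frac{2}{-8 + 2 m \left(-4\right)} = \frac{2}{-8 - 8 m}$)
$\left(k{\left(2,-5 \right)} + w{\left(2,-4 \right)}\right)^{2} = \left(\left(\frac{1}{3} + 3 \left(-5\right)\right) + \frac{1}{4 \left(-1 - 2\right)}\right)^{2} = \left(\left(\frac{1}{3} - 15\right) + \frac{1}{4 \left(-1 - 2\right)}\right)^{2} = \left(- \frac{44}{3} + \frac{1}{4 \left(-3\right)}\right)^{2} = \left(- \frac{44}{3} + \frac{1}{4} \left(- \frac{1}{3}\right)\right)^{2} = \left(- \frac{44}{3} - \frac{1}{12}\right)^{2} = \left(- \frac{59}{4}\right)^{2} = \frac{3481}{16}$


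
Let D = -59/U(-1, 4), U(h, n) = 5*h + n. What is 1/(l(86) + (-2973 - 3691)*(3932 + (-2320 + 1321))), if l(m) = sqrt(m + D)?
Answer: -19545512/382027039341999 - sqrt(145)/382027039341999 ≈ -5.1163e-8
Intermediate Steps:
U(h, n) = n + 5*h
D = 59 (D = -59/(4 + 5*(-1)) = -59/(4 - 5) = -59/(-1) = -59*(-1) = 59)
l(m) = sqrt(59 + m) (l(m) = sqrt(m + 59) = sqrt(59 + m))
1/(l(86) + (-2973 - 3691)*(3932 + (-2320 + 1321))) = 1/(sqrt(59 + 86) + (-2973 - 3691)*(3932 + (-2320 + 1321))) = 1/(sqrt(145) - 6664*(3932 - 999)) = 1/(sqrt(145) - 6664*2933) = 1/(sqrt(145) - 19545512) = 1/(-19545512 + sqrt(145))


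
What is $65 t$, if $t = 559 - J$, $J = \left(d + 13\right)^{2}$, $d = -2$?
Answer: $28470$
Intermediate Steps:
$J = 121$ ($J = \left(-2 + 13\right)^{2} = 11^{2} = 121$)
$t = 438$ ($t = 559 - 121 = 438$)
$65 t = 65 \cdot 438 = 28470$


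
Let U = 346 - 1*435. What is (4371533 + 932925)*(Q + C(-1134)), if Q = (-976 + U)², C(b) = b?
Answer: 6010433619678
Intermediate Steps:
U = -89 (U = 346 - 435 = -89)
Q = 1134225 (Q = (-976 - 89)² = (-1065)² = 1134225)
(4371533 + 932925)*(Q + C(-1134)) = (4371533 + 932925)*(1134225 - 1134) = 5304458*1133091 = 6010433619678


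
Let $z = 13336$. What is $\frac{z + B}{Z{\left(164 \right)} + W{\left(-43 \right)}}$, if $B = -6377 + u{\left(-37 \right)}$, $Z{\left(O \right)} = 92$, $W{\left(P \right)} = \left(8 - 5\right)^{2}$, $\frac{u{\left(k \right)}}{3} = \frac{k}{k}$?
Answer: $\frac{6962}{101} \approx 68.931$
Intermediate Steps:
$u{\left(k \right)} = 3$ ($u{\left(k \right)} = 3 \frac{k}{k} = 3 \cdot 1 = 3$)
$W{\left(P \right)} = 9$ ($W{\left(P \right)} = 3^{2} = 9$)
$B = -6374$ ($B = -6377 + 3 = -6374$)
$\frac{z + B}{Z{\left(164 \right)} + W{\left(-43 \right)}} = \frac{13336 - 6374}{92 + 9} = \frac{6962}{101}$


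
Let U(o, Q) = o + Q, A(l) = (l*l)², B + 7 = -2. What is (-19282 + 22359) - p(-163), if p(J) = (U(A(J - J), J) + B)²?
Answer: -26507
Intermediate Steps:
B = -9 (B = -7 - 2 = -9)
A(l) = l⁴ (A(l) = (l²)² = l⁴)
U(o, Q) = Q + o
p(J) = (-9 + J)² (p(J) = ((J + (J - J)⁴) - 9)² = ((J + 0⁴) - 9)² = ((J + 0) - 9)² = (J - 9)² = (-9 + J)²)
(-19282 + 22359) - p(-163) = (-19282 + 22359) - (-9 - 163)² = 3077 - 1*(-172)² = 3077 - 1*29584 = 3077 - 29584 = -26507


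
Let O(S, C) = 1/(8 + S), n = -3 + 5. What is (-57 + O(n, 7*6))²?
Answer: 323761/100 ≈ 3237.6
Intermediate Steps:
n = 2
(-57 + O(n, 7*6))² = (-57 + 1/(8 + 2))² = (-57 + 1/10)² = (-57 + ⅒)² = (-569/10)² = 323761/100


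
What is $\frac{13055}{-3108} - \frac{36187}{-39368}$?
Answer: $- \frac{387529}{118104} \approx -3.2813$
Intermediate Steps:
$\frac{13055}{-3108} - \frac{36187}{-39368} = 13055 \left(- \frac{1}{3108}\right) - - \frac{36187}{39368} = - \frac{1865}{444} + \frac{36187}{39368} = - \frac{387529}{118104}$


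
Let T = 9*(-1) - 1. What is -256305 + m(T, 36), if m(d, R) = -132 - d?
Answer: -256427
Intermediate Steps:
T = -10 (T = -9 - 1 = -10)
-256305 + m(T, 36) = -256305 + (-132 - 1*(-10)) = -256305 + (-132 + 10) = -256305 - 122 = -256427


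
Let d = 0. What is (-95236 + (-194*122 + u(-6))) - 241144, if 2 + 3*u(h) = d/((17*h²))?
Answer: -1080146/3 ≈ -3.6005e+5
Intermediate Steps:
u(h) = -⅔ (u(h) = -⅔ + (0/((17*h²)))/3 = -⅔ + (0*(1/(17*h²)))/3 = -⅔ + (⅓)*0 = -⅔ + 0 = -⅔)
(-95236 + (-194*122 + u(-6))) - 241144 = (-95236 + (-194*122 - ⅔)) - 241144 = (-95236 + (-23668 - ⅔)) - 241144 = (-95236 - 71006/3) - 241144 = -356714/3 - 241144 = -1080146/3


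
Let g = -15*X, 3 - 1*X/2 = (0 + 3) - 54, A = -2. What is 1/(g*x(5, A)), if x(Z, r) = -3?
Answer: 1/4860 ≈ 0.00020576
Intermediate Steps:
X = 108 (X = 6 - 2*((0 + 3) - 54) = 6 - 2*(3 - 54) = 6 - 2*(-51) = 6 + 102 = 108)
g = -1620 (g = -15*108 = -1620)
1/(g*x(5, A)) = 1/(-1620*(-3)) = 1/4860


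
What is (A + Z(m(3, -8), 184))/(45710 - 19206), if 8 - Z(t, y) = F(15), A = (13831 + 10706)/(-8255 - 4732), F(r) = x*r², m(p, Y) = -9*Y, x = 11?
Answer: -5343911/57367908 ≈ -0.093152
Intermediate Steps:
F(r) = 11*r²
A = -8179/4329 (A = 24537/(-12987) = 24537*(-1/12987) = -8179/4329 ≈ -1.8894)
Z(t, y) = -2467 (Z(t, y) = 8 - 11*15² = 8 - 11*225 = 8 - 1*2475 = 8 - 2475 = -2467)
(A + Z(m(3, -8), 184))/(45710 - 19206) = (-8179/4329 - 2467)/(45710 - 19206) = -10687822/4329/26504 = -10687822/4329*1/26504 = -5343911/57367908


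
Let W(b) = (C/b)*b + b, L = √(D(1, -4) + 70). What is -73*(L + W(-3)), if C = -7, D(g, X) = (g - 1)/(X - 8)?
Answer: 730 - 73*√70 ≈ 119.24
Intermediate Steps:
D(g, X) = (-1 + g)/(-8 + X)
L = √70 (L = √((-1 + 1)/(-8 - 4) + 70) = √(0/(-12) + 70) = √(-1/12*0 + 70) = √(0 + 70) = √70 ≈ 8.3666)
W(b) = -7 + b (W(b) = (-7/b)*b + b = -7 + b)
-73*(L + W(-3)) = -73*(√70 + (-7 - 3)) = -73*(√70 - 10) = -73*(-10 + √70) = 730 - 73*√70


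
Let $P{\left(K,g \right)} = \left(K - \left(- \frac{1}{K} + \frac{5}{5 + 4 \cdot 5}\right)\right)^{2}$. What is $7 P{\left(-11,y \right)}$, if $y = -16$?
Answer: $\frac{2699487}{3025} \approx 892.39$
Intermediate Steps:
$P{\left(K,g \right)} = \left(- \frac{1}{5} + K + \frac{1}{K}\right)^{2}$ ($P{\left(K,g \right)} = \left(K - \left(- \frac{1}{K} + \frac{5}{5 + 20}\right)\right)^{2} = \left(K + \left(- \frac{5}{25} + \frac{1}{K}\right)\right)^{2} = \left(K + \left(\left(-5\right) \frac{1}{25} + \frac{1}{K}\right)\right)^{2} = \left(K - \left(\frac{1}{5} - \frac{1}{K}\right)\right)^{2} = \left(- \frac{1}{5} + K + \frac{1}{K}\right)^{2}$)
$7 P{\left(-11,y \right)} = 7 \frac{\left(5 - -11 + 5 \left(-11\right)^{2}\right)^{2}}{25 \cdot 121} = 7 \cdot \frac{1}{25} \cdot \frac{1}{121} \left(5 + 11 + 5 \cdot 121\right)^{2} = 7 \cdot \frac{1}{25} \cdot \frac{1}{121} \left(5 + 11 + 605\right)^{2} = 7 \cdot \frac{1}{25} \cdot \frac{1}{121} \cdot 621^{2} = 7 \cdot \frac{1}{25} \cdot \frac{1}{121} \cdot 385641 = 7 \cdot \frac{385641}{3025} = \frac{2699487}{3025}$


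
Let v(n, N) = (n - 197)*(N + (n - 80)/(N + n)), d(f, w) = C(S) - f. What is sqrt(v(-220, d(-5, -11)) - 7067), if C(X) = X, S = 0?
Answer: 2*I*sqrt(4499477)/43 ≈ 98.66*I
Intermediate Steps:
d(f, w) = -f (d(f, w) = 0 - f = -f)
v(n, N) = (-197 + n)*(N + (-80 + n)/(N + n))
sqrt(v(-220, d(-5, -11)) - 7067) = sqrt((15760 + (-220)**2 - 277*(-220) - 197*(-1*(-5))**2 - 1*(-5)*(-220)**2 - 220*(-1*(-5))**2 - 197*(-1*(-5))*(-220))/(-1*(-5) - 220) - 7067) = sqrt((15760 + 48400 + 60940 - 197*5**2 + 5*48400 - 220*5**2 - 197*5*(-220))/(5 - 220) - 7067) = sqrt((15760 + 48400 + 60940 - 197*25 + 242000 - 220*25 + 216700)/(-215) - 7067) = sqrt(-(15760 + 48400 + 60940 - 4925 + 242000 - 5500 + 216700)/215 - 7067) = sqrt(-1/215*573375 - 7067) = sqrt(-114675/43 - 7067) = sqrt(-418556/43) = 2*I*sqrt(4499477)/43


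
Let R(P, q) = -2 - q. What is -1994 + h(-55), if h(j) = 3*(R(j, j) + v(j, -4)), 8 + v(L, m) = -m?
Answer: -1847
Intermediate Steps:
v(L, m) = -8 - m
h(j) = -18 - 3*j (h(j) = 3*((-2 - j) + (-8 - 1*(-4))) = 3*((-2 - j) + (-8 + 4)) = 3*((-2 - j) - 4) = 3*(-6 - j) = -18 - 3*j)
-1994 + h(-55) = -1994 + (-18 - 3*(-55)) = -1994 + (-18 + 165) = -1994 + 147 = -1847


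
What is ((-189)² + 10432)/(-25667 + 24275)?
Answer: -46153/1392 ≈ -33.156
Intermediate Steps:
((-189)² + 10432)/(-25667 + 24275) = (35721 + 10432)/(-1392) = 46153*(-1/1392) = -46153/1392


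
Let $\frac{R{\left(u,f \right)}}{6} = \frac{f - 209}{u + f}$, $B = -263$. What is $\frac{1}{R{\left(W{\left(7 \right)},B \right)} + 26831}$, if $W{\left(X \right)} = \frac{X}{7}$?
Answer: $\frac{131}{3516277} \approx 3.7255 \cdot 10^{-5}$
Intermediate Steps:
$W{\left(X \right)} = \frac{X}{7}$ ($W{\left(X \right)} = X \frac{1}{7} = \frac{X}{7}$)
$R{\left(u,f \right)} = \frac{6 \left(-209 + f\right)}{f + u}$ ($R{\left(u,f \right)} = 6 \frac{f - 209}{u + f} = 6 \frac{-209 + f}{f + u} = \frac{6 \left(-209 + f\right)}{f + u}$)
$\frac{1}{R{\left(W{\left(7 \right)},B \right)} + 26831} = \frac{1}{\frac{6 \left(-209 - 263\right)}{-263 + \frac{1}{7} \cdot 7} + 26831} = \frac{1}{6 \frac{1}{-263 + 1} \left(-472\right) + 26831} = \frac{1}{6 \frac{1}{-262} \left(-472\right) + 26831} = \frac{1}{6 \left(- \frac{1}{262}\right) \left(-472\right) + 26831} = \frac{1}{\frac{1416}{131} + 26831} = \frac{1}{\frac{3516277}{131}} = \frac{131}{3516277}$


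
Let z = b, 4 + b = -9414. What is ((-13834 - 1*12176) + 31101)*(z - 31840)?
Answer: -210044478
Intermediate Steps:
b = -9418 (b = -4 - 9414 = -9418)
z = -9418
((-13834 - 1*12176) + 31101)*(z - 31840) = ((-13834 - 1*12176) + 31101)*(-9418 - 31840) = ((-13834 - 12176) + 31101)*(-41258) = (-26010 + 31101)*(-41258) = 5091*(-41258) = -210044478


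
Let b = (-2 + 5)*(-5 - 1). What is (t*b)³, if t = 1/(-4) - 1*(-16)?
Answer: -182284263/8 ≈ -2.2786e+7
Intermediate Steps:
b = -18 (b = 3*(-6) = -18)
t = 63/4 (t = -¼ + 16 = 63/4 ≈ 15.750)
(t*b)³ = ((63/4)*(-18))³ = (-567/2)³ = -182284263/8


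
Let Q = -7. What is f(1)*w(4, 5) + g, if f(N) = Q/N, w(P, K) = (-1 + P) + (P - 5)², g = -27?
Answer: -55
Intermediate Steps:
w(P, K) = -1 + P + (-5 + P)² (w(P, K) = (-1 + P) + (-5 + P)² = -1 + P + (-5 + P)²)
f(N) = -7/N
f(1)*w(4, 5) + g = (-7/1)*(-1 + 4 + (-5 + 4)²) - 27 = (-7*1)*(-1 + 4 + (-1)²) - 27 = -7*(-1 + 4 + 1) - 27 = -7*4 - 27 = -28 - 27 = -55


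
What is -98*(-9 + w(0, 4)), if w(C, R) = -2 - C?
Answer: 1078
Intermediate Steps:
-98*(-9 + w(0, 4)) = -98*(-9 + (-2 - 1*0)) = -98*(-9 + (-2 + 0)) = -98*(-9 - 2) = -98*(-11) = 1078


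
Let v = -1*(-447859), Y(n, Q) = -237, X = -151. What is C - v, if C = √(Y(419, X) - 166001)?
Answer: -447859 + I*√166238 ≈ -4.4786e+5 + 407.72*I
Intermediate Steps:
C = I*√166238 (C = √(-237 - 166001) = √(-166238) = I*√166238 ≈ 407.72*I)
v = 447859
C - v = I*√166238 - 1*447859 = I*√166238 - 447859 = -447859 + I*√166238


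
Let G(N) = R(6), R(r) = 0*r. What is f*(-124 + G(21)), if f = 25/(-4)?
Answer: 775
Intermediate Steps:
R(r) = 0
G(N) = 0
f = -25/4 (f = 25*(-1/4) = -25/4 ≈ -6.2500)
f*(-124 + G(21)) = -25*(-124 + 0)/4 = -25/4*(-124) = 775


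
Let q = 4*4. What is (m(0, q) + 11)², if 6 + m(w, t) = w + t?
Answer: 441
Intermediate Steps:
q = 16
m(w, t) = -6 + t + w (m(w, t) = -6 + (w + t) = -6 + (t + w) = -6 + t + w)
(m(0, q) + 11)² = ((-6 + 16 + 0) + 11)² = (10 + 11)² = 21² = 441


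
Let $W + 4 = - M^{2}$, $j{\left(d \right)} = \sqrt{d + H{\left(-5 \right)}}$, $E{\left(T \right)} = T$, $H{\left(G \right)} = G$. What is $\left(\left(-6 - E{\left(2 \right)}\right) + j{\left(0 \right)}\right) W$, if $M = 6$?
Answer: $320 - 40 i \sqrt{5} \approx 320.0 - 89.443 i$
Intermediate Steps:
$j{\left(d \right)} = \sqrt{-5 + d}$ ($j{\left(d \right)} = \sqrt{d - 5} = \sqrt{-5 + d}$)
$W = -40$ ($W = -4 - 6^{2} = -4 - 36 = -40$)
$\left(\left(-6 - E{\left(2 \right)}\right) + j{\left(0 \right)}\right) W = \left(\left(-6 - 2\right) + \sqrt{-5 + 0}\right) \left(-40\right) = \left(\left(-6 - 2\right) + \sqrt{-5}\right) \left(-40\right) = \left(-8 + i \sqrt{5}\right) \left(-40\right) = 320 - 40 i \sqrt{5}$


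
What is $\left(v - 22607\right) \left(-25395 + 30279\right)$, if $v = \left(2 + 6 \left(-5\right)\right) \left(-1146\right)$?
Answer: $46305204$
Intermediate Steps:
$v = 32088$ ($v = \left(2 - 30\right) \left(-1146\right) = \left(-28\right) \left(-1146\right) = 32088$)
$\left(v - 22607\right) \left(-25395 + 30279\right) = \left(32088 - 22607\right) \left(-25395 + 30279\right) = 9481 \cdot 4884 = 46305204$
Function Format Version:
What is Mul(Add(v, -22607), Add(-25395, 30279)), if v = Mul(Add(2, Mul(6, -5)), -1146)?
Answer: 46305204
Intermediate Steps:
v = 32088 (v = Mul(Add(2, -30), -1146) = Mul(-28, -1146) = 32088)
Mul(Add(v, -22607), Add(-25395, 30279)) = Mul(Add(32088, -22607), Add(-25395, 30279)) = Mul(9481, 4884) = 46305204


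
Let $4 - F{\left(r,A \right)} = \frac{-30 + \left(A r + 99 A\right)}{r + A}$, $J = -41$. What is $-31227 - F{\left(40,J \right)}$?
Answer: $-25502$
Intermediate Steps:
$F{\left(r,A \right)} = 4 - \frac{-30 + 99 A + A r}{A + r}$ ($F{\left(r,A \right)} = 4 - \frac{-30 + \left(A r + 99 A\right)}{r + A} = 4 - \frac{-30 + \left(99 A + A r\right)}{A + r} = 4 - \frac{-30 + 99 A + A r}{A + r}$)
$-31227 - F{\left(40,J \right)} = -31227 - \frac{30 - -3895 + 4 \cdot 40 - \left(-41\right) 40}{-41 + 40} = -31227 - \frac{30 + 3895 + 160 + 1640}{-1} = -31227 - \left(-1\right) 5725 = -31227 - -5725 = -31227 + 5725 = -25502$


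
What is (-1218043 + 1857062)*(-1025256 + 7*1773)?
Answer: -647227199055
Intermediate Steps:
(-1218043 + 1857062)*(-1025256 + 7*1773) = 639019*(-1025256 + 12411) = 639019*(-1012845) = -647227199055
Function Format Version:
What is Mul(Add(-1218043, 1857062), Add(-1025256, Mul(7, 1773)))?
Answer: -647227199055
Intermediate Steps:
Mul(Add(-1218043, 1857062), Add(-1025256, Mul(7, 1773))) = Mul(639019, Add(-1025256, 12411)) = Mul(639019, -1012845) = -647227199055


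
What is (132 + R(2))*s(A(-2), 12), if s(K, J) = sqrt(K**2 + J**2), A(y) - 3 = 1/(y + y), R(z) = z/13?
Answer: 4295*sqrt(97)/26 ≈ 1627.0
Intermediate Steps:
R(z) = z/13 (R(z) = z*(1/13) = z/13)
A(y) = 3 + 1/(2*y) (A(y) = 3 + 1/(y + y) = 3 + 1/(2*y))
s(K, J) = sqrt(J**2 + K**2)
(132 + R(2))*s(A(-2), 12) = (132 + (1/13)*2)*sqrt(12**2 + (3 + (1/2)/(-2))**2) = (132 + 2/13)*sqrt(144 + (3 + (1/2)*(-1/2))**2) = 1718*sqrt(144 + (3 - 1/4)**2)/13 = 1718*sqrt(144 + (11/4)**2)/13 = 1718*sqrt(144 + 121/16)/13 = 1718*sqrt(2425/16)/13 = 1718*(5*sqrt(97)/4)/13 = 4295*sqrt(97)/26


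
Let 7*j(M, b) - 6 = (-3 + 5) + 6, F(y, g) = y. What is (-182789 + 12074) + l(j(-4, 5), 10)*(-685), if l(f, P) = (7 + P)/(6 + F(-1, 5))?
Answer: -173044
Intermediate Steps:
j(M, b) = 2 (j(M, b) = 6/7 + ((-3 + 5) + 6)/7 = 6/7 + (2 + 6)/7 = 6/7 + (⅐)*8 = 6/7 + 8/7 = 2)
l(f, P) = 7/5 + P/5 (l(f, P) = (7 + P)/(6 - 1) = (7 + P)/5 = (7 + P)*(⅕) = 7/5 + P/5)
(-182789 + 12074) + l(j(-4, 5), 10)*(-685) = (-182789 + 12074) + (7/5 + (⅕)*10)*(-685) = -170715 + (7/5 + 2)*(-685) = -170715 + (17/5)*(-685) = -170715 - 2329 = -173044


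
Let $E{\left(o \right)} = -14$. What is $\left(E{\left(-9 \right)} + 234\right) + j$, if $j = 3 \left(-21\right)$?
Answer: $157$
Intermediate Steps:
$j = -63$
$\left(E{\left(-9 \right)} + 234\right) + j = \left(-14 + 234\right) - 63 = 220 - 63 = 157$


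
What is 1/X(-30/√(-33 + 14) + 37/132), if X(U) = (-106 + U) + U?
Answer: -8726586/935807539 - 261360*I*√19/935807539 ≈ -0.0093252 - 0.0012174*I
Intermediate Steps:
X(U) = -106 + 2*U
1/X(-30/√(-33 + 14) + 37/132) = 1/(-106 + 2*(-30/√(-33 + 14) + 37/132)) = 1/(-106 + 2*(-30*(-I*√19/19) + 37*(1/132))) = 1/(-106 + 2*(-30*(-I*√19/19) + 37/132)) = 1/(-106 + 2*(-(-30)*I*√19/19 + 37/132)) = 1/(-106 + 2*(30*I*√19/19 + 37/132)) = 1/(-106 + 2*(37/132 + 30*I*√19/19)) = 1/(-106 + (37/66 + 60*I*√19/19)) = 1/(-6959/66 + 60*I*√19/19)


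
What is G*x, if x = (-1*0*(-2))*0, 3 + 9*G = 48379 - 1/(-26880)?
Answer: 0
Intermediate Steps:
G = 1300346881/241920 (G = -1/3 + (48379 - 1/(-26880))/9 = -1/3 + (48379 - 1*(-1/26880))/9 = -1/3 + (48379 + 1/26880)/9 = -1/3 + (1/9)*(1300427521/26880) = -1/3 + 1300427521/241920 = 1300346881/241920 ≈ 5375.1)
x = 0 (x = (0*(-2))*0 = 0*0 = 0)
G*x = (1300346881/241920)*0 = 0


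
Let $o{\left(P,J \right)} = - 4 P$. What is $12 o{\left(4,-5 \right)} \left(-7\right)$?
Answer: $1344$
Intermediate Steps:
$12 o{\left(4,-5 \right)} \left(-7\right) = 12 \left(\left(-4\right) 4\right) \left(-7\right) = 12 \left(-16\right) \left(-7\right) = \left(-192\right) \left(-7\right) = 1344$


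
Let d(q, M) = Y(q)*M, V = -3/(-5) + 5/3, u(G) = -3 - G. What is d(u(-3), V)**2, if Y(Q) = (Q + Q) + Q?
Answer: 0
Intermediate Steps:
Y(Q) = 3*Q (Y(Q) = 2*Q + Q = 3*Q)
V = 34/15 (V = -3*(-1/5) + 5*(1/3) = 3/5 + 5/3 = 34/15 ≈ 2.2667)
d(q, M) = 3*M*q (d(q, M) = (3*q)*M = 3*M*q)
d(u(-3), V)**2 = (3*(34/15)*(-3 - 1*(-3)))**2 = (3*(34/15)*(-3 + 3))**2 = (3*(34/15)*0)**2 = 0**2 = 0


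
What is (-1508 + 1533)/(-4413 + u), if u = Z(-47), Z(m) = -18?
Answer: -25/4431 ≈ -0.0056421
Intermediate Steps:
u = -18
(-1508 + 1533)/(-4413 + u) = (-1508 + 1533)/(-4413 - 18) = 25/(-4431) = 25*(-1/4431) = -25/4431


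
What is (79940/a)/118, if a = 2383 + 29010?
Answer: 39970/1852187 ≈ 0.021580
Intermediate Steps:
a = 31393
(79940/a)/118 = (79940/31393)/118 = (79940*(1/31393))*(1/118) = (79940/31393)*(1/118) = 39970/1852187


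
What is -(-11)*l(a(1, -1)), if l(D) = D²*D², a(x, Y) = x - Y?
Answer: 176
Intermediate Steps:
l(D) = D⁴
-(-11)*l(a(1, -1)) = -(-11)*(1 - 1*(-1))⁴ = -(-11)*(1 + 1)⁴ = -(-11)*2⁴ = -(-11)*16 = -1*(-176) = 176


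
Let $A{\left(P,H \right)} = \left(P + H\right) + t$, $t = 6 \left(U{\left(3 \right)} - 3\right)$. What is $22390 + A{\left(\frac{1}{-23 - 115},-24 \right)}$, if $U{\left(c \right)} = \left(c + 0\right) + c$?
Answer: $\frac{3088991}{138} \approx 22384.0$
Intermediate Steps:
$U{\left(c \right)} = 2 c$ ($U{\left(c \right)} = c + c = 2 c$)
$t = 18$ ($t = 6 \left(2 \cdot 3 - 3\right) = 6 \left(6 - 3\right) = 6 \cdot 3 = 18$)
$A{\left(P,H \right)} = 18 + H + P$ ($A{\left(P,H \right)} = \left(P + H\right) + 18 = \left(H + P\right) + 18 = 18 + H + P$)
$22390 + A{\left(\frac{1}{-23 - 115},-24 \right)} = 22390 + \left(18 - 24 + \frac{1}{-23 - 115}\right) = 22390 + \left(18 - 24 + \frac{1}{-138}\right) = 22390 - \frac{829}{138} = \frac{3088991}{138}$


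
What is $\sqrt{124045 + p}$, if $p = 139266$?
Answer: $\sqrt{263311} \approx 513.14$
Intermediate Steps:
$\sqrt{124045 + p} = \sqrt{124045 + 139266} = \sqrt{263311}$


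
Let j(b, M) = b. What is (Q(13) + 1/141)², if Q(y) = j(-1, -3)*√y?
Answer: 258454/19881 - 2*√13/141 ≈ 12.949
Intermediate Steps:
Q(y) = -√y
(Q(13) + 1/141)² = (-√13 + 1/141)² = (1/141 - √13)²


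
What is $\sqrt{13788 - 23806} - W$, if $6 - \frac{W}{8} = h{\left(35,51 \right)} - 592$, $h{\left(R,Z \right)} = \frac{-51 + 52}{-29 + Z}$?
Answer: $- \frac{52620}{11} + i \sqrt{10018} \approx -4783.6 + 100.09 i$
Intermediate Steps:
$h{\left(R,Z \right)} = \frac{1}{-29 + Z}$ ($h{\left(R,Z \right)} = 1 \frac{1}{-29 + Z} = \frac{1}{-29 + Z}$)
$W = \frac{52620}{11}$ ($W = 48 - 8 \left(\frac{1}{-29 + 51} - 592\right) = 48 - 8 \left(\frac{1}{22} - 592\right) = 48 - - \frac{52092}{11} = 48 + \frac{52092}{11} = \frac{52620}{11} \approx 4783.6$)
$\sqrt{13788 - 23806} - W = \sqrt{13788 - 23806} - \frac{52620}{11} = \sqrt{-10018} - \frac{52620}{11} = i \sqrt{10018} - \frac{52620}{11} = - \frac{52620}{11} + i \sqrt{10018}$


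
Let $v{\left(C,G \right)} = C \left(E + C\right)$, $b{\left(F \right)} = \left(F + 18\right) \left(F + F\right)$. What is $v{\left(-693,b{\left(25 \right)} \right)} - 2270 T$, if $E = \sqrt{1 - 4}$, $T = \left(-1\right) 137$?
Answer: $791239 - 693 i \sqrt{3} \approx 7.9124 \cdot 10^{5} - 1200.3 i$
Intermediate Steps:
$T = -137$
$E = i \sqrt{3}$ ($E = \sqrt{-3} = i \sqrt{3} \approx 1.732 i$)
$b{\left(F \right)} = 2 F \left(18 + F\right)$ ($b{\left(F \right)} = \left(18 + F\right) 2 F = 2 F \left(18 + F\right)$)
$v{\left(C,G \right)} = C \left(C + i \sqrt{3}\right)$ ($v{\left(C,G \right)} = C \left(i \sqrt{3} + C\right) = C \left(C + i \sqrt{3}\right)$)
$v{\left(-693,b{\left(25 \right)} \right)} - 2270 T = - 693 \left(-693 + i \sqrt{3}\right) - -310990 = \left(480249 - 693 i \sqrt{3}\right) + 310990 = 791239 - 693 i \sqrt{3}$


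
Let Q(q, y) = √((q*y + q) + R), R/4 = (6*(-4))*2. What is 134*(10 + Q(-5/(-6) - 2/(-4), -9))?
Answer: 1340 + 536*I*√114/3 ≈ 1340.0 + 1907.6*I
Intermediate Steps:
R = -192 (R = 4*((6*(-4))*2) = 4*(-24*2) = 4*(-48) = -192)
Q(q, y) = √(-192 + q + q*y) (Q(q, y) = √((q*y + q) - 192) = √((q + q*y) - 192) = √(-192 + q + q*y))
134*(10 + Q(-5/(-6) - 2/(-4), -9)) = 134*(10 + √(-192 + (-5/(-6) - 2/(-4)) + (-5/(-6) - 2/(-4))*(-9))) = 134*(10 + √(-192 + (-5*(-⅙) - 2*(-¼)) + (-5*(-⅙) - 2*(-¼))*(-9))) = 134*(10 + √(-192 + (⅚ + ½) + (⅚ + ½)*(-9))) = 134*(10 + √(-192 + 4/3 + (4/3)*(-9))) = 134*(10 + √(-192 + 4/3 - 12)) = 134*(10 + √(-608/3)) = 134*(10 + 4*I*√114/3) = 1340 + 536*I*√114/3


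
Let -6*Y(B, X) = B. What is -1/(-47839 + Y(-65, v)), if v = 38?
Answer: 6/286969 ≈ 2.0908e-5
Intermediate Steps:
Y(B, X) = -B/6
-1/(-47839 + Y(-65, v)) = -1/(-47839 - ⅙*(-65)) = -1/(-47839 + 65/6) = -1/(-286969/6) = -1*(-6/286969) = 6/286969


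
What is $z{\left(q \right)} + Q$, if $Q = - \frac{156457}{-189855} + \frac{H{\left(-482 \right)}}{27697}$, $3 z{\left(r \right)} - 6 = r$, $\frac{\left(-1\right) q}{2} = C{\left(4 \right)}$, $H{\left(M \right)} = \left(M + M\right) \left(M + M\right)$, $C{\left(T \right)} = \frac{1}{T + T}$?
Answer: $\frac{763374033271}{21033655740} \approx 36.293$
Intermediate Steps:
$C{\left(T \right)} = \frac{1}{2 T}$
$H{\left(M \right)} = 4 M^{2}$ ($H{\left(M \right)} = 2 M 2 M = 4 M^{2}$)
$q = - \frac{1}{4}$ ($q = - 2 \frac{1}{2 \cdot 4} = - 2 \cdot \frac{1}{2} \cdot \frac{1}{4} = \left(-2\right) \frac{1}{8} = - \frac{1}{4} \approx -0.25$)
$z{\left(r \right)} = 2 + \frac{r}{3}$
$Q = \frac{180764881609}{5258413935}$ ($Q = - \frac{156457}{-189855} + \frac{4 \left(-482\right)^{2}}{27697} = \left(-156457\right) \left(- \frac{1}{189855}\right) + 4 \cdot 232324 \cdot \frac{1}{27697} = \frac{156457}{189855} + 929296 \cdot \frac{1}{27697} = \frac{156457}{189855} + \frac{929296}{27697} = \frac{180764881609}{5258413935} \approx 34.376$)
$z{\left(q \right)} + Q = \left(2 + \frac{1}{3} \left(- \frac{1}{4}\right)\right) + \frac{180764881609}{5258413935} = \left(2 - \frac{1}{12}\right) + \frac{180764881609}{5258413935} = \frac{23}{12} + \frac{180764881609}{5258413935} = \frac{763374033271}{21033655740}$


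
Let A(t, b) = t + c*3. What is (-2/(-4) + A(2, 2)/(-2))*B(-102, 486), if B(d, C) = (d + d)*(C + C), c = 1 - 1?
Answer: 99144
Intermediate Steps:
c = 0
A(t, b) = t (A(t, b) = t + 0*3 = t + 0 = t)
B(d, C) = 4*C*d (B(d, C) = (2*d)*(2*C) = 4*C*d)
(-2/(-4) + A(2, 2)/(-2))*B(-102, 486) = (-2/(-4) + 2/(-2))*(4*486*(-102)) = (-2*(-¼) + 2*(-½))*(-198288) = (½ - 1)*(-198288) = -½*(-198288) = 99144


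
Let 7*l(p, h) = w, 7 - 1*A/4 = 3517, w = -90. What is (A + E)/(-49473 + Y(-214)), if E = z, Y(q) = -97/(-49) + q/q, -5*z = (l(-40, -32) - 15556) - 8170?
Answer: 2276596/12120155 ≈ 0.18784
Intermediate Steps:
A = -14040 (A = 28 - 4*3517 = 28 - 14068 = -14040)
l(p, h) = -90/7 (l(p, h) = (1/7)*(-90) = -90/7)
z = 166172/35 (z = -((-90/7 - 15556) - 8170)/5 = -(-108982/7 - 8170)/5 = -1/5*(-166172/7) = 166172/35 ≈ 4747.8)
Y(q) = 146/49 (Y(q) = -97*(-1/49) + 1 = 97/49 + 1 = 146/49)
E = 166172/35 ≈ 4747.8
(A + E)/(-49473 + Y(-214)) = (-14040 + 166172/35)/(-49473 + 146/49) = -325228/(35*(-2424031/49)) = -325228/35*(-49/2424031) = 2276596/12120155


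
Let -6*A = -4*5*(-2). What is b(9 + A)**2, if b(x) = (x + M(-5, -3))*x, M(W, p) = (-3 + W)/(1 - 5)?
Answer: 8281/81 ≈ 102.23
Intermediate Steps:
A = -20/3 (A = -(-4*5)*(-2)/6 = -(-10)*(-2)/3 = -1/6*40 = -20/3 ≈ -6.6667)
M(W, p) = 3/4 - W/4 (M(W, p) = (-3 + W)/(-4) = (-3 + W)*(-1/4) = 3/4 - W/4)
b(x) = x*(2 + x) (b(x) = (x + (3/4 - 1/4*(-5)))*x = (x + (3/4 + 5/4))*x = (x + 2)*x = (2 + x)*x = x*(2 + x))
b(9 + A)**2 = ((9 - 20/3)*(2 + (9 - 20/3)))**2 = (7*(2 + 7/3)/3)**2 = ((7/3)*(13/3))**2 = (91/9)**2 = 8281/81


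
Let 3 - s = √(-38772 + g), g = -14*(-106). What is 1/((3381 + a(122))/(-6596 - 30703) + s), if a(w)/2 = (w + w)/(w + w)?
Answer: 2023731843/25943707580342 + 1391215401*I*√9322/25943707580342 ≈ 7.8005e-5 + 0.0051775*I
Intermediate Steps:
g = 1484
a(w) = 2 (a(w) = 2*((w + w)/(w + w)) = 2*((2*w)/((2*w))) = 2*((2*w)*(1/(2*w))) = 2*1 = 2)
s = 3 - 2*I*√9322 (s = 3 - √(-38772 + 1484) = 3 - √(-37288) = 3 - 2*I*√9322 ≈ 3.0 - 193.1*I)
1/((3381 + a(122))/(-6596 - 30703) + s) = 1/((3381 + 2)/(-6596 - 30703) + (3 - 2*I*√9322)) = 1/(3383/(-37299) + (3 - 2*I*√9322)) = 1/(3383*(-1/37299) + (3 - 2*I*√9322)) = 1/(-3383/37299 + (3 - 2*I*√9322)) = 1/(108514/37299 - 2*I*√9322)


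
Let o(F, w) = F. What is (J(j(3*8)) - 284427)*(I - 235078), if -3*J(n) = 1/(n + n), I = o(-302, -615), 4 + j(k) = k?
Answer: 133896858443/2 ≈ 6.6948e+10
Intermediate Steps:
j(k) = -4 + k
I = -302
J(n) = -1/(6*n) (J(n) = -1/(3*(n + n)) = -1/(2*n)/3 = -1/(6*n))
(J(j(3*8)) - 284427)*(I - 235078) = (-1/(6*(-4 + 3*8)) - 284427)*(-302 - 235078) = (-1/(6*(-4 + 24)) - 284427)*(-235380) = (-1/6/20 - 284427)*(-235380) = (-1/6*1/20 - 284427)*(-235380) = (-1/120 - 284427)*(-235380) = -34131241/120*(-235380) = 133896858443/2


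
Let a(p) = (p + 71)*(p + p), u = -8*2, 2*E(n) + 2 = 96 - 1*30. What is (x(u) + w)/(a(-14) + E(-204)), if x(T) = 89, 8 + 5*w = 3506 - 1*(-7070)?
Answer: -11013/7820 ≈ -1.4083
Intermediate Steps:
E(n) = 32 (E(n) = -1 + (96 - 1*30)/2 = -1 + (96 - 30)/2 = -1 + (½)*66 = -1 + 33 = 32)
u = -16
a(p) = 2*p*(71 + p) (a(p) = (71 + p)*(2*p) = 2*p*(71 + p))
w = 10568/5 (w = -8/5 + (3506 - 1*(-7070))/5 = -8/5 + (3506 + 7070)/5 = -8/5 + (⅕)*10576 = -8/5 + 10576/5 = 10568/5 ≈ 2113.6)
(x(u) + w)/(a(-14) + E(-204)) = (89 + 10568/5)/(2*(-14)*(71 - 14) + 32) = 11013/(5*(2*(-14)*57 + 32)) = 11013/(5*(-1596 + 32)) = (11013/5)/(-1564) = (11013/5)*(-1/1564) = -11013/7820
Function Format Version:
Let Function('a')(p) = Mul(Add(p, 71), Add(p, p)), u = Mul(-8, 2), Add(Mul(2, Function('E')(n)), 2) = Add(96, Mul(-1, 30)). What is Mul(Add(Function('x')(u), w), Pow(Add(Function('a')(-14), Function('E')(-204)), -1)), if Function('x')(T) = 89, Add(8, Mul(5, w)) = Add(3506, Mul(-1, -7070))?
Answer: Rational(-11013, 7820) ≈ -1.4083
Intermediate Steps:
Function('E')(n) = 32 (Function('E')(n) = Add(-1, Mul(Rational(1, 2), Add(96, Mul(-1, 30)))) = Add(-1, Mul(Rational(1, 2), Add(96, -30))) = Add(-1, Mul(Rational(1, 2), 66)) = Add(-1, 33) = 32)
u = -16
Function('a')(p) = Mul(2, p, Add(71, p)) (Function('a')(p) = Mul(Add(71, p), Mul(2, p)) = Mul(2, p, Add(71, p)))
w = Rational(10568, 5) (w = Add(Rational(-8, 5), Mul(Rational(1, 5), Add(3506, Mul(-1, -7070)))) = Add(Rational(-8, 5), Mul(Rational(1, 5), Add(3506, 7070))) = Add(Rational(-8, 5), Mul(Rational(1, 5), 10576)) = Add(Rational(-8, 5), Rational(10576, 5)) = Rational(10568, 5) ≈ 2113.6)
Mul(Add(Function('x')(u), w), Pow(Add(Function('a')(-14), Function('E')(-204)), -1)) = Mul(Add(89, Rational(10568, 5)), Pow(Add(Mul(2, -14, Add(71, -14)), 32), -1)) = Mul(Rational(11013, 5), Pow(Add(Mul(2, -14, 57), 32), -1)) = Mul(Rational(11013, 5), Pow(Add(-1596, 32), -1)) = Mul(Rational(11013, 5), Pow(-1564, -1)) = Mul(Rational(11013, 5), Rational(-1, 1564)) = Rational(-11013, 7820)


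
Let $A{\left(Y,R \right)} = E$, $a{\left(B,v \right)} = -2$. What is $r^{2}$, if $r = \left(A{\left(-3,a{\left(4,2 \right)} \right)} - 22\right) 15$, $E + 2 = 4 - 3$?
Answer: $119025$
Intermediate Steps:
$E = -1$ ($E = -2 + \left(4 - 3\right) = -2 + 1 = -1$)
$A{\left(Y,R \right)} = -1$
$r = -345$ ($r = \left(-1 - 22\right) 15 = \left(-23\right) 15 = -345$)
$r^{2} = \left(-345\right)^{2} = 119025$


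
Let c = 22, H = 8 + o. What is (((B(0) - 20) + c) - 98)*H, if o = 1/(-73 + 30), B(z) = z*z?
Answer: -32928/43 ≈ -765.77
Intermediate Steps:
B(z) = z²
o = -1/43 (o = 1/(-43) = -1/43 ≈ -0.023256)
H = 343/43 (H = 8 - 1/43 = 343/43 ≈ 7.9767)
(((B(0) - 20) + c) - 98)*H = (((0² - 20) + 22) - 98)*(343/43) = (((0 - 20) + 22) - 98)*(343/43) = ((-20 + 22) - 98)*(343/43) = (2 - 98)*(343/43) = -96*343/43 = -32928/43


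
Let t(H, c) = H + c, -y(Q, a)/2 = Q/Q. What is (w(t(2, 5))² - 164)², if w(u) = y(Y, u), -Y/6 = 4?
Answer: 25600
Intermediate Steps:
Y = -24 (Y = -6*4 = -24)
y(Q, a) = -2 (y(Q, a) = -2*Q/Q = -2*1 = -2)
w(u) = -2
(w(t(2, 5))² - 164)² = ((-2)² - 164)² = (4 - 164)² = (-160)² = 25600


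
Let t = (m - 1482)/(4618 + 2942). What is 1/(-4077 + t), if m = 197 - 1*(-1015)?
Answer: -28/114157 ≈ -0.00024528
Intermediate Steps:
m = 1212 (m = 197 + 1015 = 1212)
t = -1/28 (t = (1212 - 1482)/(4618 + 2942) = -270/7560 = -270*1/7560 = -1/28 ≈ -0.035714)
1/(-4077 + t) = 1/(-4077 - 1/28) = 1/(-114157/28) = -28/114157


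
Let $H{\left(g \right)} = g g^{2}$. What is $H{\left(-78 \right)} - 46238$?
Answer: $-520790$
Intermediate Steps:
$H{\left(g \right)} = g^{3}$
$H{\left(-78 \right)} - 46238 = \left(-78\right)^{3} - 46238 = -474552 - 46238 = -520790$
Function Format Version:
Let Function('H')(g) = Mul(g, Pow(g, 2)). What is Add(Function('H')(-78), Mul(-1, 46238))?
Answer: -520790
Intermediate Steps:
Function('H')(g) = Pow(g, 3)
Add(Function('H')(-78), Mul(-1, 46238)) = Add(Pow(-78, 3), Mul(-1, 46238)) = Add(-474552, -46238) = -520790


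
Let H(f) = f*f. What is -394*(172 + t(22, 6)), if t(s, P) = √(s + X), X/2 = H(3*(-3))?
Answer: -67768 - 788*√46 ≈ -73113.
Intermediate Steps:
H(f) = f²
X = 162 (X = 2*(3*(-3))² = 2*(-9)² = 2*81 = 162)
t(s, P) = √(162 + s) (t(s, P) = √(s + 162) = √(162 + s))
-394*(172 + t(22, 6)) = -394*(172 + √(162 + 22)) = -394*(172 + √184) = -394*(172 + 2*√46) = -67768 - 788*√46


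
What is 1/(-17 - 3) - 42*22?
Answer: -18481/20 ≈ -924.05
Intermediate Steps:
1/(-17 - 3) - 42*22 = 1/(-20) - 924 = -1/20 - 924 = -18481/20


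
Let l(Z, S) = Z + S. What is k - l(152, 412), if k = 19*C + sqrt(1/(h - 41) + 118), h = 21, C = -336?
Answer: -6948 + sqrt(11795)/10 ≈ -6937.1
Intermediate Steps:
l(Z, S) = S + Z
k = -6384 + sqrt(11795)/10 (k = 19*(-336) + sqrt(1/(21 - 41) + 118) = -6384 + sqrt(1/(-20) + 118) = -6384 + sqrt(-1/20 + 118) = -6384 + sqrt(2359/20) = -6384 + sqrt(11795)/10 ≈ -6373.1)
k - l(152, 412) = (-6384 + sqrt(11795)/10) - (412 + 152) = (-6384 + sqrt(11795)/10) - 1*564 = (-6384 + sqrt(11795)/10) - 564 = -6948 + sqrt(11795)/10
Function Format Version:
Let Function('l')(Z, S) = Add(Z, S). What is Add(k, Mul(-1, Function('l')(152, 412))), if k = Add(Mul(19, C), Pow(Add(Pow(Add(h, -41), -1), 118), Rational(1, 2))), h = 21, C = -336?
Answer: Add(-6948, Mul(Rational(1, 10), Pow(11795, Rational(1, 2)))) ≈ -6937.1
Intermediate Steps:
Function('l')(Z, S) = Add(S, Z)
k = Add(-6384, Mul(Rational(1, 10), Pow(11795, Rational(1, 2)))) (k = Add(Mul(19, -336), Pow(Add(Pow(Add(21, -41), -1), 118), Rational(1, 2))) = Add(-6384, Pow(Add(Pow(-20, -1), 118), Rational(1, 2))) = Add(-6384, Pow(Add(Rational(-1, 20), 118), Rational(1, 2))) = Add(-6384, Pow(Rational(2359, 20), Rational(1, 2))) = Add(-6384, Mul(Rational(1, 10), Pow(11795, Rational(1, 2)))) ≈ -6373.1)
Add(k, Mul(-1, Function('l')(152, 412))) = Add(Add(-6384, Mul(Rational(1, 10), Pow(11795, Rational(1, 2)))), Mul(-1, Add(412, 152))) = Add(Add(-6384, Mul(Rational(1, 10), Pow(11795, Rational(1, 2)))), Mul(-1, 564)) = Add(Add(-6384, Mul(Rational(1, 10), Pow(11795, Rational(1, 2)))), -564) = Add(-6948, Mul(Rational(1, 10), Pow(11795, Rational(1, 2))))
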